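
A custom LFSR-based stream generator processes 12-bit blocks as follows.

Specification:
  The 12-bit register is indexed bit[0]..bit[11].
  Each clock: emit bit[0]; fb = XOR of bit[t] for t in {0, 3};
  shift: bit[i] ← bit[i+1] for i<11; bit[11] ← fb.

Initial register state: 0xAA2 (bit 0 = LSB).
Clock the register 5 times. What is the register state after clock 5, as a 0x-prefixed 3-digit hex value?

0xB55

reg_0 = 0xAA2
clock 1: out=0, reg = 0x551
clock 2: out=1, reg = 0xAA8
clock 3: out=0, reg = 0xD54
clock 4: out=0, reg = 0x6AA
clock 5: out=0, reg = 0xB55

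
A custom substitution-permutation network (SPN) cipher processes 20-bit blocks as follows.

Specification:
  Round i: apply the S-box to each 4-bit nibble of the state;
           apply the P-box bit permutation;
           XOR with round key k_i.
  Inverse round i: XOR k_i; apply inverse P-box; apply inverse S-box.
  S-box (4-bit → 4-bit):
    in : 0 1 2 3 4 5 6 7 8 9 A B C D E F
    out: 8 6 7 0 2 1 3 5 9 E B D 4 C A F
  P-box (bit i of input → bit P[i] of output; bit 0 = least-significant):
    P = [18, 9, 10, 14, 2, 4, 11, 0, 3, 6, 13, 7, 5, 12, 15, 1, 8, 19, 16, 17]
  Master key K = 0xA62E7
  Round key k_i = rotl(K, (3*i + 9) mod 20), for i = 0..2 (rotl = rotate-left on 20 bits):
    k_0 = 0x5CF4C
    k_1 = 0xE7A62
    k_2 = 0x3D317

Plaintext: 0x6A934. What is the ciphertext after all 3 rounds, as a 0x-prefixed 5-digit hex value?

0x4D3B9

s_0 = plaintext = 0x6A934
s_1 = Round(s_0, k_0) = 0xDFCAE
s_2 = Round(s_1, k_1) = 0xD8855
s_3 = Round(s_2, k_2) = 0x4D3B9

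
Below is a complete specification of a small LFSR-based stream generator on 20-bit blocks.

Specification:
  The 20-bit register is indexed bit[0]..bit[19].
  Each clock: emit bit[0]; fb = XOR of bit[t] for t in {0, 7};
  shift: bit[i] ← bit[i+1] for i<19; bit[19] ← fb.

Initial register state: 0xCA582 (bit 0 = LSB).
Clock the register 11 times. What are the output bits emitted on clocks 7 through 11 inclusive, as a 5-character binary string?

reg_0 = 0xCA582
clock 1: out=0, reg = 0xE52C1
clock 2: out=1, reg = 0x72960
clock 3: out=0, reg = 0x394B0
clock 4: out=0, reg = 0x9CA58
clock 5: out=0, reg = 0x4E52C
clock 6: out=0, reg = 0x27296
clock 7: out=0, reg = 0x9394B
clock 8: out=1, reg = 0xC9CA5
clock 9: out=1, reg = 0x64E52
clock 10: out=0, reg = 0x32729
clock 11: out=1, reg = 0x99394

01101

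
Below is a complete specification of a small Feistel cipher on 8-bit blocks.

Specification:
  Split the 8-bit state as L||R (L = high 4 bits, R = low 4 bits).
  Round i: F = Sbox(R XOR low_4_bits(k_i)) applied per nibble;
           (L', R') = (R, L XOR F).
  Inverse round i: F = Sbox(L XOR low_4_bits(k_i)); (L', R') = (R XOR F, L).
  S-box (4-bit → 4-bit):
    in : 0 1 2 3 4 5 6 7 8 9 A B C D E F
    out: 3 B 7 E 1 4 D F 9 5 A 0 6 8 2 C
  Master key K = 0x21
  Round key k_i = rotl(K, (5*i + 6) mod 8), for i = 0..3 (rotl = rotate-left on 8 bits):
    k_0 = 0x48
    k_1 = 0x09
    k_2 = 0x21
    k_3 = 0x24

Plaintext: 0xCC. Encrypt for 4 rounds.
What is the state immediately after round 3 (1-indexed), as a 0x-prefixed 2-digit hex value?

0xDB

s_0 = plaintext = 0xCC
s_1 = Round(s_0, k_0) = 0xCD
s_2 = Round(s_1, k_1) = 0xDD
s_3 = Round(s_2, k_2) = 0xDB
s_4 = Round(s_3, k_3) = 0xB1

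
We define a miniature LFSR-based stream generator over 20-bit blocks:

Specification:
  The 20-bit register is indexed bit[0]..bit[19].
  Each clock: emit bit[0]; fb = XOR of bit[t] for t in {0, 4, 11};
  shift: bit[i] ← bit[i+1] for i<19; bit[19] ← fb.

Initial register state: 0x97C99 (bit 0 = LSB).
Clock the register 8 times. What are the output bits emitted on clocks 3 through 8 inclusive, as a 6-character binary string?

reg_0 = 0x97C99
clock 1: out=1, reg = 0xCBE4C
clock 2: out=0, reg = 0xE5F26
clock 3: out=0, reg = 0xF2F93
clock 4: out=1, reg = 0xF97C9
clock 5: out=1, reg = 0xFCBE4
clock 6: out=0, reg = 0xFE5F2
clock 7: out=0, reg = 0xFF2F9
clock 8: out=1, reg = 0x7F97C

011001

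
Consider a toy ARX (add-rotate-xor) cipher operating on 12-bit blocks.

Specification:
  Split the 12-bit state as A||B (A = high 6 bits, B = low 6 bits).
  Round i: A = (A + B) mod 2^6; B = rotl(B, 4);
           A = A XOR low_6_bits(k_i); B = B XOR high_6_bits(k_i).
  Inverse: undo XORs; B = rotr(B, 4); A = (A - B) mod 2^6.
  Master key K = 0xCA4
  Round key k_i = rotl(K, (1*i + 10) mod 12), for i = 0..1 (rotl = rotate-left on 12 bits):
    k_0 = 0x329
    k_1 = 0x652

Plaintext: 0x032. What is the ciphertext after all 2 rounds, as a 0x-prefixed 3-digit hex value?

0xA51

s_0 = plaintext = 0x032
s_1 = Round(s_0, k_0) = 0x6E0
s_2 = Round(s_1, k_1) = 0xA51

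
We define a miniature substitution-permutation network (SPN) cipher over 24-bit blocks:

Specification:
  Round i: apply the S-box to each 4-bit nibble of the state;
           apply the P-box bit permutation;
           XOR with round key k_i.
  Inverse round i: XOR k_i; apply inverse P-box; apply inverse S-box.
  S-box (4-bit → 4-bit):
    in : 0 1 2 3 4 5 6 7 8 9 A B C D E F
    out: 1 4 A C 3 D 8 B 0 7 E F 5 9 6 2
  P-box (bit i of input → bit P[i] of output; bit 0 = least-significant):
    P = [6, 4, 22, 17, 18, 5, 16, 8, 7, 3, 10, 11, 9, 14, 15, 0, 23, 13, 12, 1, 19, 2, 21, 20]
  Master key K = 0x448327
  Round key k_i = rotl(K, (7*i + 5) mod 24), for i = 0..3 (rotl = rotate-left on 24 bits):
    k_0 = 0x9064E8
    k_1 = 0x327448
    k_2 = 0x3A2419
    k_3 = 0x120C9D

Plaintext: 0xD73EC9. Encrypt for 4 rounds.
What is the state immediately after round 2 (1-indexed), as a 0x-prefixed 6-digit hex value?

0xFDF7EE

s_0 = plaintext = 0xD73EC9
s_1 = Round(s_0, k_0) = 0x4DC0B3
s_2 = Round(s_1, k_1) = 0xFDF7EE
s_3 = Round(s_2, k_2) = 0xFB6CA7
s_4 = Round(s_3, k_3) = 0x91396A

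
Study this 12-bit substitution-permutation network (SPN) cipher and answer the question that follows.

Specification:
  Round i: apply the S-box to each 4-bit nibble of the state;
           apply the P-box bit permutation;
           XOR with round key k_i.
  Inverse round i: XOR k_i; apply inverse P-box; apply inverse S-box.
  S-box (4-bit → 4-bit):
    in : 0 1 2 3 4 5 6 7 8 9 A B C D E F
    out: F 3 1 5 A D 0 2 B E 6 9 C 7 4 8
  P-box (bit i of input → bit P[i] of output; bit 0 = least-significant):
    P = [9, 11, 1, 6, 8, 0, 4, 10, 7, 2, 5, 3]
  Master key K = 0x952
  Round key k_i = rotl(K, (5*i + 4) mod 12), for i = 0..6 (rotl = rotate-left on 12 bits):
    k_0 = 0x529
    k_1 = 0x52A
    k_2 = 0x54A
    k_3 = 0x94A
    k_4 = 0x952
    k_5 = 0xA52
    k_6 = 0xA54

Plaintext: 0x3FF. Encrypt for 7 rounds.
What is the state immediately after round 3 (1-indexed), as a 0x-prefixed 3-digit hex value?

s_0 = plaintext = 0x3FF
s_1 = Round(s_0, k_0) = 0x1C9
s_2 = Round(s_1, k_1) = 0x9FC
s_3 = Round(s_2, k_2) = 0x124
s_4 = Round(s_3, k_3) = 0x08E
s_5 = Round(s_4, k_4) = 0xCFD
s_6 = Round(s_5, k_5) = 0x478
s_7 = Round(s_6, k_6) = 0x019

0x124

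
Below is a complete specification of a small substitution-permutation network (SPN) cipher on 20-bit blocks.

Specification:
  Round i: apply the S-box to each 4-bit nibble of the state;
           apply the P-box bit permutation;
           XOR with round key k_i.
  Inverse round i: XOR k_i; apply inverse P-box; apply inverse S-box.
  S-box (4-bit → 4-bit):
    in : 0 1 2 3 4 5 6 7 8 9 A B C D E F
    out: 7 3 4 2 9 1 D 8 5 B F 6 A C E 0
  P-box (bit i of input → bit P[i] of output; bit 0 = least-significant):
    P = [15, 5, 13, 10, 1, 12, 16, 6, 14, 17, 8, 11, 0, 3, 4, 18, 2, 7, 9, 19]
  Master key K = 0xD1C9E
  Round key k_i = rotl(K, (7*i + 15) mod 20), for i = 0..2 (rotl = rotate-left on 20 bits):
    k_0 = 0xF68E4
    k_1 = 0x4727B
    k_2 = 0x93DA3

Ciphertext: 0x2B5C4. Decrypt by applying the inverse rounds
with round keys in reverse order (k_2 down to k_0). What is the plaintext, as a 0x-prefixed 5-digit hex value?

0xEA6B9

s_0 = ciphertext = 0x2B5C4
s_1 = InvRound(s_0, k_2) = 0x45C61
s_2 = InvRound(s_1, k_1) = 0x2B75D
s_3 = InvRound(s_2, k_0) = 0xEA6B9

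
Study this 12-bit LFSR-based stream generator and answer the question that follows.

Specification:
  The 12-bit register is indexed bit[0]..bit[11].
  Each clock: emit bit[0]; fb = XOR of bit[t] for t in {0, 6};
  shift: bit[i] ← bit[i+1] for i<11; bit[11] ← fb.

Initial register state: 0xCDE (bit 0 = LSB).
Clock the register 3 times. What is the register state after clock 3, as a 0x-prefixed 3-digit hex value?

0xB9B

reg_0 = 0xCDE
clock 1: out=0, reg = 0xE6F
clock 2: out=1, reg = 0x737
clock 3: out=1, reg = 0xB9B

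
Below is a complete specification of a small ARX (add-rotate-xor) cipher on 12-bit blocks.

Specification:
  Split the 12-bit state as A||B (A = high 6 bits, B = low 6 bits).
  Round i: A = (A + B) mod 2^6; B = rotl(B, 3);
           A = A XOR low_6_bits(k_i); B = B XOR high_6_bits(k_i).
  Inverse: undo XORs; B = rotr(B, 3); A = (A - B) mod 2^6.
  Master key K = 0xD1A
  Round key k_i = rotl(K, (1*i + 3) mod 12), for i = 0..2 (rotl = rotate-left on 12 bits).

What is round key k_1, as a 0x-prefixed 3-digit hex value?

K = 0xD1A
k_0 = rotl(K, (1*0+3) mod 12) = rotl(K, 3) = 0x8D6
k_1 = rotl(K, (1*1+3) mod 12) = rotl(K, 4) = 0x1AD

0x1AD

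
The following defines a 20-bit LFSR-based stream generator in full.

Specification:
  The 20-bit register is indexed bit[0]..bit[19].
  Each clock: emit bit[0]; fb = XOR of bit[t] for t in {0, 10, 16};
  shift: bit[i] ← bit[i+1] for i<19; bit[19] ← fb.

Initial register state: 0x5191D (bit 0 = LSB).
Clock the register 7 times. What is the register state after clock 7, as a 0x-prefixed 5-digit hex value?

reg_0 = 0x5191D
clock 1: out=1, reg = 0x28C8E
clock 2: out=0, reg = 0x94647
clock 3: out=1, reg = 0xCA323
clock 4: out=1, reg = 0xE5191
clock 5: out=1, reg = 0xF28C8
clock 6: out=0, reg = 0xF9464
clock 7: out=0, reg = 0x7CA32

0x7CA32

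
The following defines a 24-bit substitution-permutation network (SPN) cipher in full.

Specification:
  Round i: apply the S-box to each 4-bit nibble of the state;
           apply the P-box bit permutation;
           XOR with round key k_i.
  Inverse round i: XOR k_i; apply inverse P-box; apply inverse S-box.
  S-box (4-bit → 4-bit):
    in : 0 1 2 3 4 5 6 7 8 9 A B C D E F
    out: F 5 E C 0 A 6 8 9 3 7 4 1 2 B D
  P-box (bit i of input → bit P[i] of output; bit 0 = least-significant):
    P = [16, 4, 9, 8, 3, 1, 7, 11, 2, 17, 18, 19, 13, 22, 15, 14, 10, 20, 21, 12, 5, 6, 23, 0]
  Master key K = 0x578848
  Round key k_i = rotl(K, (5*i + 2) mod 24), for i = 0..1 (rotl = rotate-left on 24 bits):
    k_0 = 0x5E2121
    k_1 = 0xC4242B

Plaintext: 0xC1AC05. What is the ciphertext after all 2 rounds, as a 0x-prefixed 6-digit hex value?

0x555324

s_0 = plaintext = 0xC1AC05
s_1 = Round(s_0, k_0) = 0x3E8C9F
s_2 = Round(s_1, k_1) = 0x555324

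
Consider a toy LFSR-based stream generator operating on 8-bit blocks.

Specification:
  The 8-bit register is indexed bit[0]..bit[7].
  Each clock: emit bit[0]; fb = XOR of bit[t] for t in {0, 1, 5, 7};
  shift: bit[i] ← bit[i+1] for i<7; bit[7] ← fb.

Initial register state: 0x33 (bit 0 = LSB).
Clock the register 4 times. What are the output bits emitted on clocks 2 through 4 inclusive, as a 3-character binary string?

100

reg_0 = 0x33
clock 1: out=1, reg = 0x99
clock 2: out=1, reg = 0x4C
clock 3: out=0, reg = 0x26
clock 4: out=0, reg = 0x13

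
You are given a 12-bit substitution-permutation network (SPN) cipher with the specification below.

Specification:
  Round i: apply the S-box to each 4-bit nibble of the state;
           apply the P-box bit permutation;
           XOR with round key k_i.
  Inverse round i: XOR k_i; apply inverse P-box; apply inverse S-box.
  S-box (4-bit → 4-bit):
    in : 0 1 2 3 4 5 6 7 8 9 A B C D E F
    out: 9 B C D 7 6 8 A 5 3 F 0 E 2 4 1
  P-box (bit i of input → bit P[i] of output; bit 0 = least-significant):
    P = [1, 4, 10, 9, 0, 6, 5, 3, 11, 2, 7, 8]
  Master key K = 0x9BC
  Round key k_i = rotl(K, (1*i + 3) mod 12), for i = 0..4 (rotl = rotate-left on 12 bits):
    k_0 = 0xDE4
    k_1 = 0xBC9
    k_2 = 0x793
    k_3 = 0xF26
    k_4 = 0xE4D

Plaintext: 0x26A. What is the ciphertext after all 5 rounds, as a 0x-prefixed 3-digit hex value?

0x29C

s_0 = plaintext = 0x26A
s_1 = Round(s_0, k_0) = 0xA7E
s_2 = Round(s_1, k_1) = 0x605
s_3 = Round(s_2, k_2) = 0x28A
s_4 = Round(s_3, k_3) = 0x895
s_5 = Round(s_4, k_4) = 0x29C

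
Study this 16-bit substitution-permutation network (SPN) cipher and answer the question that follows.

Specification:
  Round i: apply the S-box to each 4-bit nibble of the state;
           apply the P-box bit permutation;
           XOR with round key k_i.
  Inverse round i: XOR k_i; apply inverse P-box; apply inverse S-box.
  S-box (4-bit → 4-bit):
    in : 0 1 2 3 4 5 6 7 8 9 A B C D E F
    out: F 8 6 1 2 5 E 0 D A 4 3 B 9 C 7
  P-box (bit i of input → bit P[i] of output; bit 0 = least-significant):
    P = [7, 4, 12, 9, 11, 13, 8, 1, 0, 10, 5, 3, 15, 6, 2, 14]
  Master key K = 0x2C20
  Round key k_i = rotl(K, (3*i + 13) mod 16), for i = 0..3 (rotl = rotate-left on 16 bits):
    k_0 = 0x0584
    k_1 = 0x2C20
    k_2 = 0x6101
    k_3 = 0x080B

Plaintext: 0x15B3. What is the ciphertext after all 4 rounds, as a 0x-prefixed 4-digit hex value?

0x572D

s_0 = plaintext = 0x15B3
s_1 = Round(s_0, k_0) = 0x6D25
s_2 = Round(s_1, k_1) = 0x5DED
s_3 = Round(s_2, k_2) = 0xE28E
s_4 = Round(s_3, k_3) = 0x572D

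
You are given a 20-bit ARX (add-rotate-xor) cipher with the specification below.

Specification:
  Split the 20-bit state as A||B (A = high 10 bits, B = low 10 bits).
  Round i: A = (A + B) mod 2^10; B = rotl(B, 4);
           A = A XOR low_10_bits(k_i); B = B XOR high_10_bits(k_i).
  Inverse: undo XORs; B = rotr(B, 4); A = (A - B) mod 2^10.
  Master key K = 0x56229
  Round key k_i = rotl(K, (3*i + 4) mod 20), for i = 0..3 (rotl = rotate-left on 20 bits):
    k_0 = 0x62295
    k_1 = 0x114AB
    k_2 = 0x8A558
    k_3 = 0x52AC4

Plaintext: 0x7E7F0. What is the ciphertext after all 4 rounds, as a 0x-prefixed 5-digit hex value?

s_0 = plaintext = 0x7E7F0
s_1 = Round(s_0, k_0) = 0xDF287
s_2 = Round(s_1, k_1) = 0xAA03F
s_3 = Round(s_2, k_2) = 0xEFDD9
s_4 = Round(s_3, k_3) = 0xD70DD

0xD70DD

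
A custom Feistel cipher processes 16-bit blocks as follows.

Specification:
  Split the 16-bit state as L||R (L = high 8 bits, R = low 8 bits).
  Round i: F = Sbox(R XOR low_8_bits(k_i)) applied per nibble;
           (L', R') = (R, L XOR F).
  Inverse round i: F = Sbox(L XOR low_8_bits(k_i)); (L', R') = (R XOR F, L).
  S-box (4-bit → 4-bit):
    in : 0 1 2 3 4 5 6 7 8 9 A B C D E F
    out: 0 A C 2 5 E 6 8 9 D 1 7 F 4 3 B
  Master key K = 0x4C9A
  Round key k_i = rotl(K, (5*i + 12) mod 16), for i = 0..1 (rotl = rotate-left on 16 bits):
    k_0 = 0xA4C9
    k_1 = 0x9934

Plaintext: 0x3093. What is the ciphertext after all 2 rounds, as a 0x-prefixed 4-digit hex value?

0xD1AD

s_0 = plaintext = 0x3093
s_1 = Round(s_0, k_0) = 0x93D1
s_2 = Round(s_1, k_1) = 0xD1AD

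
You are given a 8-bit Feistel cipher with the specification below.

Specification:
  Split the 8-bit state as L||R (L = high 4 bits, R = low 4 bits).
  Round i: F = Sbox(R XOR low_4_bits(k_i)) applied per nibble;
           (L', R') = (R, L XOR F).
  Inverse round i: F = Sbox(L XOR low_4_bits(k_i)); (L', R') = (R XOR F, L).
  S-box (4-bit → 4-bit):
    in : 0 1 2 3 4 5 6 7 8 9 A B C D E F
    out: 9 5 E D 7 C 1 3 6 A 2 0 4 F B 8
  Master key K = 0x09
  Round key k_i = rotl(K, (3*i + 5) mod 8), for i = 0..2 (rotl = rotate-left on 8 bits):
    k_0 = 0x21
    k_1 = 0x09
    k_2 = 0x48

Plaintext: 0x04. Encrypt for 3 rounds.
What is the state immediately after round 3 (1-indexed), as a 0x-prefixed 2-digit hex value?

0x85

s_0 = plaintext = 0x04
s_1 = Round(s_0, k_0) = 0x4C
s_2 = Round(s_1, k_1) = 0xC8
s_3 = Round(s_2, k_2) = 0x85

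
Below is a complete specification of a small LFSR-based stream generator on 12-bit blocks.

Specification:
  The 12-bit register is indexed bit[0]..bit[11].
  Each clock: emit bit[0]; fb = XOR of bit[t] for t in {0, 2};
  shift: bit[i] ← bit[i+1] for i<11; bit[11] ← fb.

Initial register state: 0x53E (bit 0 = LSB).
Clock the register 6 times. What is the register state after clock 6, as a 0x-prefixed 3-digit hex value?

reg_0 = 0x53E
clock 1: out=0, reg = 0xA9F
clock 2: out=1, reg = 0x54F
clock 3: out=1, reg = 0x2A7
clock 4: out=1, reg = 0x153
clock 5: out=1, reg = 0x8A9
clock 6: out=1, reg = 0xC54

0xC54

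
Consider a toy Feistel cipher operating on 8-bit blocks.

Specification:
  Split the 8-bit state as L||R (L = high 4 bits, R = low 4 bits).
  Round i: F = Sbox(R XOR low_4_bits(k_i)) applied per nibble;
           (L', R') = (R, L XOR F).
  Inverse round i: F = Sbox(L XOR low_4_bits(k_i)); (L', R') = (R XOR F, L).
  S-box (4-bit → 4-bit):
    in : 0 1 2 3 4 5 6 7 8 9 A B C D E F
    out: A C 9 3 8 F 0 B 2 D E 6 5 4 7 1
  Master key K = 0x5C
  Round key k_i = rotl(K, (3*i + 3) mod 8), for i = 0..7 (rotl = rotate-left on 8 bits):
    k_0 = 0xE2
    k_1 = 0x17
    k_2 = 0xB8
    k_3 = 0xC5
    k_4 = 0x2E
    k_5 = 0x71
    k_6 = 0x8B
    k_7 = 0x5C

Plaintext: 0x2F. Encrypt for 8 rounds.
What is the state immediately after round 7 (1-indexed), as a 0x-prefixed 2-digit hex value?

0xE6

s_0 = plaintext = 0x2F
s_1 = Round(s_0, k_0) = 0xF6
s_2 = Round(s_1, k_1) = 0x63
s_3 = Round(s_2, k_2) = 0x30
s_4 = Round(s_3, k_3) = 0x0C
s_5 = Round(s_4, k_4) = 0xC9
s_6 = Round(s_5, k_5) = 0x9E
s_7 = Round(s_6, k_6) = 0xE6
s_8 = Round(s_7, k_7) = 0x60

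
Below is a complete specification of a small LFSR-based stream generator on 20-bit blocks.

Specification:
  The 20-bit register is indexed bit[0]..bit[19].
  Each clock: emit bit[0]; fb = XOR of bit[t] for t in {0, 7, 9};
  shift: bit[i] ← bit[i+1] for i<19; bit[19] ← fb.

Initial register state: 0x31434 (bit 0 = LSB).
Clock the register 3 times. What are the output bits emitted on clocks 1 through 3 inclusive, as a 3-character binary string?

001

reg_0 = 0x31434
clock 1: out=0, reg = 0x18A1A
clock 2: out=0, reg = 0x8C50D
clock 3: out=1, reg = 0xC6286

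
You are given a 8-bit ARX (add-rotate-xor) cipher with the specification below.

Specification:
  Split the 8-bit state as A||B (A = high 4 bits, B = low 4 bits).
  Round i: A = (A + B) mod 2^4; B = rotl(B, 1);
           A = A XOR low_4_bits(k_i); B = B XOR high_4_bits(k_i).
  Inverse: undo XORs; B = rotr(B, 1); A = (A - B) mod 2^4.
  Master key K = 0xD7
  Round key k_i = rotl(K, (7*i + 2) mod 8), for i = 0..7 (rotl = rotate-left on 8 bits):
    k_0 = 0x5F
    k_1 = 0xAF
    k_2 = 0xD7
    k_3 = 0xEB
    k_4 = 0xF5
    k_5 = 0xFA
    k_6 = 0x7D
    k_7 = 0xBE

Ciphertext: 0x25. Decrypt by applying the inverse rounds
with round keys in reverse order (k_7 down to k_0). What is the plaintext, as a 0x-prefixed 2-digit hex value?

0x65

s_0 = ciphertext = 0x25
s_1 = InvRound(s_0, k_7) = 0x57
s_2 = InvRound(s_1, k_6) = 0x80
s_3 = InvRound(s_2, k_5) = 0x3F
s_4 = InvRound(s_3, k_4) = 0x60
s_5 = InvRound(s_4, k_3) = 0x67
s_6 = InvRound(s_5, k_2) = 0xC5
s_7 = InvRound(s_6, k_1) = 0x4F
s_8 = InvRound(s_7, k_0) = 0x65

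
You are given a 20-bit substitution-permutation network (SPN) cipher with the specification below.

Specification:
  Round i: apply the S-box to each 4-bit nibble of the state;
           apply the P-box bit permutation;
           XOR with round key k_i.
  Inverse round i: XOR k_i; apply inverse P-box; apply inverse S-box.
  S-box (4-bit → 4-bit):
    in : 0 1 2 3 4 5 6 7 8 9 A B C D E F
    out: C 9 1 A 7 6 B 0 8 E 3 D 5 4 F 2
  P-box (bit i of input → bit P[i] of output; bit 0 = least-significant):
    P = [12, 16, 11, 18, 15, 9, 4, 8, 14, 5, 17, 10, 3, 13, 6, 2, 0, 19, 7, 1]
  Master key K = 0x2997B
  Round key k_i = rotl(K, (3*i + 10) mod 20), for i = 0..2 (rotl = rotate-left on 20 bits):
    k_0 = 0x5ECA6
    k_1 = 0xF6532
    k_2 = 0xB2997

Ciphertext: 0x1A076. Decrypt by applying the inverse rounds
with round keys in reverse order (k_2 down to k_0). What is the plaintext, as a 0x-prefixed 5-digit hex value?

s_0 = ciphertext = 0x1A076
s_1 = InvRound(s_0, k_2) = 0x4D51D
s_2 = InvRound(s_1, k_1) = 0x6652A
s_3 = InvRound(s_2, k_0) = 0xD1D15

0xD1D15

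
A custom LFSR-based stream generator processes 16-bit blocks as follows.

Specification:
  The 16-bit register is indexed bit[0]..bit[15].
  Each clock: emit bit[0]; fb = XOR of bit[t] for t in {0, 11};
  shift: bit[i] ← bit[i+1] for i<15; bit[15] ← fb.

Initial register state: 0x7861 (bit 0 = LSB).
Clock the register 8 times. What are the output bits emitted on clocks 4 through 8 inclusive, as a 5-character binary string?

00110

reg_0 = 0x7861
clock 1: out=1, reg = 0x3C30
clock 2: out=0, reg = 0x9E18
clock 3: out=0, reg = 0xCF0C
clock 4: out=0, reg = 0xE786
clock 5: out=0, reg = 0x73C3
clock 6: out=1, reg = 0xB9E1
clock 7: out=1, reg = 0x5CF0
clock 8: out=0, reg = 0xAE78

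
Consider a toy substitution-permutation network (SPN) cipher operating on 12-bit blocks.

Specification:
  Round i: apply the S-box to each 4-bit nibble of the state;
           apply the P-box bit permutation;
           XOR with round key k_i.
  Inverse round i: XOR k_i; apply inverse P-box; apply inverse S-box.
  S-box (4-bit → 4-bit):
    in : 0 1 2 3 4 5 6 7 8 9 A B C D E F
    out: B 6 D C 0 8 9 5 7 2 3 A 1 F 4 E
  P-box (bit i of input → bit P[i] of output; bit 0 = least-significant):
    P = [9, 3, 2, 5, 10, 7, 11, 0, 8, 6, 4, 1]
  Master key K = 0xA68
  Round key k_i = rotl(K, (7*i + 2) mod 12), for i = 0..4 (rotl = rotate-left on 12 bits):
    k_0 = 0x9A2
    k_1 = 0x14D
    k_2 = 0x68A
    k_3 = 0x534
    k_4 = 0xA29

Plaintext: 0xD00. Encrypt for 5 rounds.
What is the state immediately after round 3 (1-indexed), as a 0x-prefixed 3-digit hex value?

s_0 = plaintext = 0xD00
s_1 = Round(s_0, k_0) = 0xE59
s_2 = Round(s_1, k_1) = 0x154
s_3 = Round(s_2, k_2) = 0x6DB
s_4 = Round(s_3, k_3) = 0x89F
s_5 = Round(s_4, k_4) = 0xBD5

0x6DB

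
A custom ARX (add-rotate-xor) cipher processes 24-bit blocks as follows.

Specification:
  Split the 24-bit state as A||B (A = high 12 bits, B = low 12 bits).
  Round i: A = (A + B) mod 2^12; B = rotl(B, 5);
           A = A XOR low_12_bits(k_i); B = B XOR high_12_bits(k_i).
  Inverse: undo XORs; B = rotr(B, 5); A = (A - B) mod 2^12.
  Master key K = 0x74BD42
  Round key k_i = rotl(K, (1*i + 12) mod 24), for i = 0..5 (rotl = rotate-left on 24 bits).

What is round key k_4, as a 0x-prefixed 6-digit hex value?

K = 0x74BD42
k_0 = rotl(K, (1*0+12) mod 24) = rotl(K, 12) = 0xD4274B
k_1 = rotl(K, (1*1+12) mod 24) = rotl(K, 13) = 0xA84E97
k_2 = rotl(K, (1*2+12) mod 24) = rotl(K, 14) = 0x509D2F
k_3 = rotl(K, (1*3+12) mod 24) = rotl(K, 15) = 0xA13A5E
k_4 = rotl(K, (1*4+12) mod 24) = rotl(K, 16) = 0x4274BD

0x4274BD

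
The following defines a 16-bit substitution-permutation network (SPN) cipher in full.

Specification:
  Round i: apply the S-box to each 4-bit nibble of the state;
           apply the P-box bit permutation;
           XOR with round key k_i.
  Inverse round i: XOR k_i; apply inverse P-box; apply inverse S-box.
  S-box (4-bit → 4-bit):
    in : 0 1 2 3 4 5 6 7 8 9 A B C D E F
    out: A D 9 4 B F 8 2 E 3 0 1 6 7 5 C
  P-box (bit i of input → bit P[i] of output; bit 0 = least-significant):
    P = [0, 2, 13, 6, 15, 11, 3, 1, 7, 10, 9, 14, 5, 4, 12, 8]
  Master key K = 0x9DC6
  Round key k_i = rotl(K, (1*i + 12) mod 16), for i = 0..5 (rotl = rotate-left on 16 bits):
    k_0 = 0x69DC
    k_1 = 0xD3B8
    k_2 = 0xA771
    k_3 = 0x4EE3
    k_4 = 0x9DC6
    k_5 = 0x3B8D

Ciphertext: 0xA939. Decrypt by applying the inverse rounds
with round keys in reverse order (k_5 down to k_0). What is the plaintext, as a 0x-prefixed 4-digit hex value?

0x398F

s_0 = ciphertext = 0xA939
s_1 = InvRound(s_0, k_5) = 0xDEB7
s_2 = InvRound(s_1, k_4) = 0x4FA2
s_3 = InvRound(s_2, k_3) = 0x6AA2
s_4 = InvRound(s_3, k_2) = 0x0442
s_5 = InvRound(s_4, k_1) = 0x5516
s_6 = InvRound(s_5, k_0) = 0x398F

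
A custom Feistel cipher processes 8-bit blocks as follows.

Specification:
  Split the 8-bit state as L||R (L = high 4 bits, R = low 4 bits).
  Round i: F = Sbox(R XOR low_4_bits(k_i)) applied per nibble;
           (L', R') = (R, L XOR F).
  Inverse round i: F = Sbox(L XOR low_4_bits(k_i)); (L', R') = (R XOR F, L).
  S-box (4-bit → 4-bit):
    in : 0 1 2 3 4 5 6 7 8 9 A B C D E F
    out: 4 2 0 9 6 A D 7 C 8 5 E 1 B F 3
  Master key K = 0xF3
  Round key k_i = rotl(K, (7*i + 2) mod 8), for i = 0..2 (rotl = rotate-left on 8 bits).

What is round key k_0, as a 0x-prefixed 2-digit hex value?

0xCF

K = 0xF3
k_0 = rotl(K, (7*0+2) mod 8) = rotl(K, 2) = 0xCF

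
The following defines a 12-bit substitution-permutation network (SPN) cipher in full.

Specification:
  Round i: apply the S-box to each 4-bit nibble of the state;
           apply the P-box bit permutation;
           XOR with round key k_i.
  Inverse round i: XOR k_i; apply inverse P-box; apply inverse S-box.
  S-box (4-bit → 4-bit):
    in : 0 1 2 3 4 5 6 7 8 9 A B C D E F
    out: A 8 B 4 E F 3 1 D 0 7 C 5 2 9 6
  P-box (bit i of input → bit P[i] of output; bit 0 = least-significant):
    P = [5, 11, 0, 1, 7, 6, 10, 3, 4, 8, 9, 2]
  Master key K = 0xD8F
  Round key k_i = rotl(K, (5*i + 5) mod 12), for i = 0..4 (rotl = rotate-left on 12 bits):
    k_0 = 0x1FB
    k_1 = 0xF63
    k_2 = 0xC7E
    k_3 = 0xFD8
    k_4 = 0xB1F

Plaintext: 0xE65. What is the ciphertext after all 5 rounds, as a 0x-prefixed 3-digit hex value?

0x095

s_0 = plaintext = 0xE65
s_1 = Round(s_0, k_0) = 0x90C
s_2 = Round(s_1, k_1) = 0xF0A
s_3 = Round(s_2, k_2) = 0x717
s_4 = Round(s_3, k_3) = 0xFE0
s_5 = Round(s_4, k_4) = 0x095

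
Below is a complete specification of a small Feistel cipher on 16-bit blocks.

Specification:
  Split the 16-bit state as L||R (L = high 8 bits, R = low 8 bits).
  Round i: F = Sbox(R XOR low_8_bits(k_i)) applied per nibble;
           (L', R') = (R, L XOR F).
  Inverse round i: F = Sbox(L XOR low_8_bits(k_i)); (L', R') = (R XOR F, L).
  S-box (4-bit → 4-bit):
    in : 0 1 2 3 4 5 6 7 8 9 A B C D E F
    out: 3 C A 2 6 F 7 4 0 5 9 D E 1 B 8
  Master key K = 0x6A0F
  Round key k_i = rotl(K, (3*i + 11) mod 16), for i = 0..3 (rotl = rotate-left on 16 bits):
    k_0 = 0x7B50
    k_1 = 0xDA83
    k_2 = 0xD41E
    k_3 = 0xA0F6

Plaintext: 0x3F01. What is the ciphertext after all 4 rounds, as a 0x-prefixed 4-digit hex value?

s_0 = plaintext = 0x3F01
s_1 = Round(s_0, k_0) = 0x01C3
s_2 = Round(s_1, k_1) = 0xC362
s_3 = Round(s_2, k_2) = 0x628D
s_4 = Round(s_3, k_3) = 0x8D2F

0x8D2F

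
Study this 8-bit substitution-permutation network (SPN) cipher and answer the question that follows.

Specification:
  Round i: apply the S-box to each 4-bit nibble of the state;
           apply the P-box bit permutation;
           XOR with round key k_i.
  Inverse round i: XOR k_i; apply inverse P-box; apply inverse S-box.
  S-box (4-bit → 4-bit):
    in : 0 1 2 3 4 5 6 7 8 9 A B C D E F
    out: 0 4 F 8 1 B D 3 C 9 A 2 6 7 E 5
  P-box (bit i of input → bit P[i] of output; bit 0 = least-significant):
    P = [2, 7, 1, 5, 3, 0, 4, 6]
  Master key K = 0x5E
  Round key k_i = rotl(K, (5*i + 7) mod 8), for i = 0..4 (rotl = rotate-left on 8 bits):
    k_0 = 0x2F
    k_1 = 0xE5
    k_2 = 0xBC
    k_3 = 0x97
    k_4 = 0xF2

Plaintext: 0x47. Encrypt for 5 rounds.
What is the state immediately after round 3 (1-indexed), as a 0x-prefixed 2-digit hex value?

0xE8

s_0 = plaintext = 0x47
s_1 = Round(s_0, k_0) = 0xA3
s_2 = Round(s_1, k_1) = 0x84
s_3 = Round(s_2, k_2) = 0xE8
s_4 = Round(s_3, k_3) = 0xE4
s_5 = Round(s_4, k_4) = 0xA7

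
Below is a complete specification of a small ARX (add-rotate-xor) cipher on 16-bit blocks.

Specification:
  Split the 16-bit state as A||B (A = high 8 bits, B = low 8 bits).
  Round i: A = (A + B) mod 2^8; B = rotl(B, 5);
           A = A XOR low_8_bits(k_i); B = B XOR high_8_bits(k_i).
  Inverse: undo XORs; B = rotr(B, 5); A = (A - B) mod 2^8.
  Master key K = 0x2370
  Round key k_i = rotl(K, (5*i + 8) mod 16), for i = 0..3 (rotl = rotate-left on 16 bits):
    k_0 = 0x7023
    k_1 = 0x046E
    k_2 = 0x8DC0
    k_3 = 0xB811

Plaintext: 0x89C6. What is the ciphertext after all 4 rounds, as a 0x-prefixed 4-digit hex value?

s_0 = plaintext = 0x89C6
s_1 = Round(s_0, k_0) = 0x6CA8
s_2 = Round(s_1, k_1) = 0x7A11
s_3 = Round(s_2, k_2) = 0x4BAF
s_4 = Round(s_3, k_3) = 0xEB4D

0xEB4D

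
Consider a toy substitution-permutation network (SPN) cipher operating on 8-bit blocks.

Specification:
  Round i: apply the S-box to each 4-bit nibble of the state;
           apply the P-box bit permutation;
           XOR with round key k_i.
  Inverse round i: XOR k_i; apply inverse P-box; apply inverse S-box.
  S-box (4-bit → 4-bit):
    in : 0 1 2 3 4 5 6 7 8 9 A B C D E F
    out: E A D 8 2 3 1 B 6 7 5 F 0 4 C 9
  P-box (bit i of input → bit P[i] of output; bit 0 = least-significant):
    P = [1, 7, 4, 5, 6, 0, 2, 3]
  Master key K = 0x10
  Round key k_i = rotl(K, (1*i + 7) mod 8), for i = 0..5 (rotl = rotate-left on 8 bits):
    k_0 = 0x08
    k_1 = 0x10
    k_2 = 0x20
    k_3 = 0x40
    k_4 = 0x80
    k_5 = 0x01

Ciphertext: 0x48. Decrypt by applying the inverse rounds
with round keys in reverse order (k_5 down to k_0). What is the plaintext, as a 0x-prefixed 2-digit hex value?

s_0 = ciphertext = 0x48
s_1 = InvRound(s_0, k_5) = 0x7C
s_2 = InvRound(s_1, k_4) = 0x20
s_3 = InvRound(s_2, k_3) = 0x63
s_4 = InvRound(s_3, k_2) = 0x56
s_5 = InvRound(s_4, k_1) = 0xA6
s_6 = InvRound(s_5, k_0) = 0xE7

0xE7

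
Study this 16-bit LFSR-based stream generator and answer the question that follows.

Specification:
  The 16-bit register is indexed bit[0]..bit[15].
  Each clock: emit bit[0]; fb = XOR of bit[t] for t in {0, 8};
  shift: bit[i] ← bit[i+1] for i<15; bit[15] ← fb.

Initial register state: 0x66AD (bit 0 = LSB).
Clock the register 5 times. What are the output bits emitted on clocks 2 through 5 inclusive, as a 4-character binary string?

0110

reg_0 = 0x66AD
clock 1: out=1, reg = 0xB356
clock 2: out=0, reg = 0xD9AB
clock 3: out=1, reg = 0x6CD5
clock 4: out=1, reg = 0xB66A
clock 5: out=0, reg = 0x5B35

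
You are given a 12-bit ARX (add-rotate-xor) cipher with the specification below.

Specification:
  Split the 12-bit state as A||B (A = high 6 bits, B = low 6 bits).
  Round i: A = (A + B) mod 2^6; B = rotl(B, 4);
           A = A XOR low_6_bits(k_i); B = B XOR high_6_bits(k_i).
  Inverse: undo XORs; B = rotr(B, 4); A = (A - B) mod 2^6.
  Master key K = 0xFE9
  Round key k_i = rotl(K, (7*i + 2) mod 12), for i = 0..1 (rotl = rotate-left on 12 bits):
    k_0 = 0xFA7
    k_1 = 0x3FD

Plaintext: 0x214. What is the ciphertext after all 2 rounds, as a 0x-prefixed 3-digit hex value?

s_0 = plaintext = 0x214
s_1 = Round(s_0, k_0) = 0xEFB
s_2 = Round(s_1, k_1) = 0x2F1

0x2F1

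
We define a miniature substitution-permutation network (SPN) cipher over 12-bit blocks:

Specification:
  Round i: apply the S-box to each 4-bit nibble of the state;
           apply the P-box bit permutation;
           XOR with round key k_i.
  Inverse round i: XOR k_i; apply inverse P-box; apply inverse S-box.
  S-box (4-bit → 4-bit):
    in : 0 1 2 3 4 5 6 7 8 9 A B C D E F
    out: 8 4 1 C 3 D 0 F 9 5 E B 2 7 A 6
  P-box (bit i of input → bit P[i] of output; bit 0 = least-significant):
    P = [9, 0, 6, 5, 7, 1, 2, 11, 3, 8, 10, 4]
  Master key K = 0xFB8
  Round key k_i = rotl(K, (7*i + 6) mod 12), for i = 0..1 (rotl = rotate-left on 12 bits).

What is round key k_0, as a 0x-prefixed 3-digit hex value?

K = 0xFB8
k_0 = rotl(K, (7*0+6) mod 12) = rotl(K, 6) = 0xE3E

0xE3E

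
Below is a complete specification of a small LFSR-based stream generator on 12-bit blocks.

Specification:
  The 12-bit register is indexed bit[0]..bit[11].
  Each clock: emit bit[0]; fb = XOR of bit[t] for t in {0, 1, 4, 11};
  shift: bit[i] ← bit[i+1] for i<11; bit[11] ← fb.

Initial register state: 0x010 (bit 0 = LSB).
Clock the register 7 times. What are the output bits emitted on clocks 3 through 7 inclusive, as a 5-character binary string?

reg_0 = 0x010
clock 1: out=0, reg = 0x808
clock 2: out=0, reg = 0xC04
clock 3: out=0, reg = 0xE02
clock 4: out=0, reg = 0x701
clock 5: out=1, reg = 0xB80
clock 6: out=0, reg = 0xDC0
clock 7: out=0, reg = 0xEE0

00100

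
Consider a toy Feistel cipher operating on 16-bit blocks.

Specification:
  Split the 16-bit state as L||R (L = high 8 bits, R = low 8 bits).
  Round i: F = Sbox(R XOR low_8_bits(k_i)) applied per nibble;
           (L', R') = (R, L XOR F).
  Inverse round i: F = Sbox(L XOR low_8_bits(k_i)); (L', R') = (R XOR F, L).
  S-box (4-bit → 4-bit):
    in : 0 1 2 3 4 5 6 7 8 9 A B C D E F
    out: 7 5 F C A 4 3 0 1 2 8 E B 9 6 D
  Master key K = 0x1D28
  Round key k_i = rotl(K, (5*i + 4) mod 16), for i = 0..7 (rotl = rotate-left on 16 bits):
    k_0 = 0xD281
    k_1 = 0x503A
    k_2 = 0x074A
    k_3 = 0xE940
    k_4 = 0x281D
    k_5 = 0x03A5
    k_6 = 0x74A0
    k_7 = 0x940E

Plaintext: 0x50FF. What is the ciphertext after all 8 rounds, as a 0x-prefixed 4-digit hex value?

0x3B4B

s_0 = plaintext = 0x50FF
s_1 = Round(s_0, k_0) = 0xFF56
s_2 = Round(s_1, k_1) = 0x56C4
s_3 = Round(s_2, k_2) = 0xC440
s_4 = Round(s_3, k_3) = 0x40B3
s_5 = Round(s_4, k_4) = 0xB3C6
s_6 = Round(s_5, k_5) = 0xC68F
s_7 = Round(s_6, k_6) = 0x8F3B
s_8 = Round(s_7, k_7) = 0x3B4B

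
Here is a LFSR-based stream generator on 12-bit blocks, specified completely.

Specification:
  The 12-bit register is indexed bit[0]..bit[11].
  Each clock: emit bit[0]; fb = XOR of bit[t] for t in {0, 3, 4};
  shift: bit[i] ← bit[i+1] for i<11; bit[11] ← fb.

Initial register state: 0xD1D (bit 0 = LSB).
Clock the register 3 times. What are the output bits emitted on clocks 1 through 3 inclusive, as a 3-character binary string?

reg_0 = 0xD1D
clock 1: out=1, reg = 0xE8E
clock 2: out=0, reg = 0xF47
clock 3: out=1, reg = 0xFA3

101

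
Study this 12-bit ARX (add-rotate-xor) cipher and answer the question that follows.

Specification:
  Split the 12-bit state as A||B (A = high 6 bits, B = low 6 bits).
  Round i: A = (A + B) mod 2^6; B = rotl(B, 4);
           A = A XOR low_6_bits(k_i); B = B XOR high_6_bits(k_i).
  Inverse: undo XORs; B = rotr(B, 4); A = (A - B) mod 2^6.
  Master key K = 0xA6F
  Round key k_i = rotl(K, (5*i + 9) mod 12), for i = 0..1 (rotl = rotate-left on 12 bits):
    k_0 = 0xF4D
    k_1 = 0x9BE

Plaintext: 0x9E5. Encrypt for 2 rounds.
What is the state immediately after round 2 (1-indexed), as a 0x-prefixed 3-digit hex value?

s_0 = plaintext = 0x9E5
s_1 = Round(s_0, k_0) = 0x064
s_2 = Round(s_1, k_1) = 0x6EF

0x6EF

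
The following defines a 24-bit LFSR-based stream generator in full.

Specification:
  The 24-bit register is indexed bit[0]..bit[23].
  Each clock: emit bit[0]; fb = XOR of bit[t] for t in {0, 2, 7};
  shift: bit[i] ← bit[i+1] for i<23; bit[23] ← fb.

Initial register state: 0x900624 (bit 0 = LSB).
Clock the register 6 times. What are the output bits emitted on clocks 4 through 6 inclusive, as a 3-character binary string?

reg_0 = 0x900624
clock 1: out=0, reg = 0xC80312
clock 2: out=0, reg = 0x640189
clock 3: out=1, reg = 0x3200C4
clock 4: out=0, reg = 0x190062
clock 5: out=0, reg = 0x0C8031
clock 6: out=1, reg = 0x864018

001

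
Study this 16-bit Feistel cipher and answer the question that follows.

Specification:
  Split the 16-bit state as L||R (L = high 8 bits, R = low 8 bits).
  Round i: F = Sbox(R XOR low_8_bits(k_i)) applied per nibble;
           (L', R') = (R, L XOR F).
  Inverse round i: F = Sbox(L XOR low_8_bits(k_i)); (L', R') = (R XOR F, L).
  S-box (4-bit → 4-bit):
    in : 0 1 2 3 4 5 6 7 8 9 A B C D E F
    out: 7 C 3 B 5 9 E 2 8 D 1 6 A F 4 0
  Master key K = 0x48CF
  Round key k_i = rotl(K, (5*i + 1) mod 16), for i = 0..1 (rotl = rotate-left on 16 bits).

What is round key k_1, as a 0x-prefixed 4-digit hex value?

0x33D2

K = 0x48CF
k_0 = rotl(K, (5*0+1) mod 16) = rotl(K, 1) = 0x919E
k_1 = rotl(K, (5*1+1) mod 16) = rotl(K, 6) = 0x33D2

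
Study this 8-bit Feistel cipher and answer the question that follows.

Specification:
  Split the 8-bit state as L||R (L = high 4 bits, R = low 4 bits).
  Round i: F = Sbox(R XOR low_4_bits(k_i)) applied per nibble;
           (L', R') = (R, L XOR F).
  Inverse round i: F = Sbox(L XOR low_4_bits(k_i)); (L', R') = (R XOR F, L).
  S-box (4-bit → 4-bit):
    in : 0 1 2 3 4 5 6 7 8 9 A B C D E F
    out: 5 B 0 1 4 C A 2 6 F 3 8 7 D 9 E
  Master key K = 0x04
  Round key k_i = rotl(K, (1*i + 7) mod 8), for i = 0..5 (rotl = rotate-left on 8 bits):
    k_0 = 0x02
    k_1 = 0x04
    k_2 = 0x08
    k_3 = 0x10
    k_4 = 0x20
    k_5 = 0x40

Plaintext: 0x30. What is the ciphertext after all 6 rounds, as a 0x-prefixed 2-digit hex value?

0x27

s_0 = plaintext = 0x30
s_1 = Round(s_0, k_0) = 0x03
s_2 = Round(s_1, k_1) = 0x32
s_3 = Round(s_2, k_2) = 0x20
s_4 = Round(s_3, k_3) = 0x07
s_5 = Round(s_4, k_4) = 0x72
s_6 = Round(s_5, k_5) = 0x27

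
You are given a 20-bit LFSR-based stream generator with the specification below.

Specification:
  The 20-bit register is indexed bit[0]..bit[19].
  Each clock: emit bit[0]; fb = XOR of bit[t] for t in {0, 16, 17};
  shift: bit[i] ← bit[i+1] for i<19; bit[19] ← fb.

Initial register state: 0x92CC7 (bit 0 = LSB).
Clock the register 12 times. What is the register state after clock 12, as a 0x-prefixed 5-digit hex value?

0x2BA92

reg_0 = 0x92CC7
clock 1: out=1, reg = 0x49663
clock 2: out=1, reg = 0xA4B31
clock 3: out=1, reg = 0x52598
clock 4: out=0, reg = 0xA92CC
clock 5: out=0, reg = 0xD4966
clock 6: out=0, reg = 0xEA4B3
clock 7: out=1, reg = 0x75259
clock 8: out=1, reg = 0xBA92C
clock 9: out=0, reg = 0x5D496
clock 10: out=0, reg = 0xAEA4B
clock 11: out=1, reg = 0x57525
clock 12: out=1, reg = 0x2BA92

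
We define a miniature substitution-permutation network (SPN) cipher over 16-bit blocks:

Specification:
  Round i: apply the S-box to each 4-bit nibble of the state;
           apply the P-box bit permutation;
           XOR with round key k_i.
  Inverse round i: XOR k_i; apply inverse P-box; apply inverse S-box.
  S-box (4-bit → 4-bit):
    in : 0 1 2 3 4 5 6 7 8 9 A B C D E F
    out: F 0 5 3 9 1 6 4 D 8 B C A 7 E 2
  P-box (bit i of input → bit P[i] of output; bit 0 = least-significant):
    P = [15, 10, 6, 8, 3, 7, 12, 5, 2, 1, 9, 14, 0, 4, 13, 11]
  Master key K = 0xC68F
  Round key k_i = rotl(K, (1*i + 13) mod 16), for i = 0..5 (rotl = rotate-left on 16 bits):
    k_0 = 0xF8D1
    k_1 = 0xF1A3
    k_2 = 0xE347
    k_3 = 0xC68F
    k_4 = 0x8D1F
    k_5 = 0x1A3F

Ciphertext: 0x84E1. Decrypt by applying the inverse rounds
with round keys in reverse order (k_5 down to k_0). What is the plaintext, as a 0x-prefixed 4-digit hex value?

0x43E3

s_0 = ciphertext = 0x84E1
s_1 = InvRound(s_0, k_5) = 0xCDDD
s_2 = InvRound(s_1, k_4) = 0x1CF7
s_3 = InvRound(s_2, k_3) = 0xCB82
s_4 = InvRound(s_3, k_2) = 0x85F7
s_5 = InvRound(s_4, k_1) = 0x6476
s_6 = InvRound(s_5, k_0) = 0x43E3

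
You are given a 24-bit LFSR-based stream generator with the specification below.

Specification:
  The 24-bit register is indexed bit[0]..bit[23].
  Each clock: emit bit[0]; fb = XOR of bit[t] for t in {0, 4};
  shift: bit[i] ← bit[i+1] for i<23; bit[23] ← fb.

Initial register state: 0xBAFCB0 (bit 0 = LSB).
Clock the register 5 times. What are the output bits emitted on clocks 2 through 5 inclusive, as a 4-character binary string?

0001

reg_0 = 0xBAFCB0
clock 1: out=0, reg = 0xDD7E58
clock 2: out=0, reg = 0xEEBF2C
clock 3: out=0, reg = 0x775F96
clock 4: out=0, reg = 0xBBAFCB
clock 5: out=1, reg = 0xDDD7E5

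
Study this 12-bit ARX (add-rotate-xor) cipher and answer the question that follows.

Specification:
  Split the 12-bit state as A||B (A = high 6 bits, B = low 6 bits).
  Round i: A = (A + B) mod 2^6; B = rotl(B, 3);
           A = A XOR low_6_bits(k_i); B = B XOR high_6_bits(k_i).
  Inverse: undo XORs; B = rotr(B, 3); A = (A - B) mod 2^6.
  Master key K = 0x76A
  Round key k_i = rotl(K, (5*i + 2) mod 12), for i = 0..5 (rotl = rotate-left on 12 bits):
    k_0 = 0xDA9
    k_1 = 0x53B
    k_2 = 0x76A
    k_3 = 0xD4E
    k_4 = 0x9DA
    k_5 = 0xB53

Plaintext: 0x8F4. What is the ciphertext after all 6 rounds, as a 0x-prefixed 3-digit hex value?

s_0 = plaintext = 0x8F4
s_1 = Round(s_0, k_0) = 0xF90
s_2 = Round(s_1, k_1) = 0xD56
s_3 = Round(s_2, k_2) = 0x86F
s_4 = Round(s_3, k_3) = 0x788
s_5 = Round(s_4, k_4) = 0xF26
s_6 = Round(s_5, k_5) = 0xC59

0xC59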